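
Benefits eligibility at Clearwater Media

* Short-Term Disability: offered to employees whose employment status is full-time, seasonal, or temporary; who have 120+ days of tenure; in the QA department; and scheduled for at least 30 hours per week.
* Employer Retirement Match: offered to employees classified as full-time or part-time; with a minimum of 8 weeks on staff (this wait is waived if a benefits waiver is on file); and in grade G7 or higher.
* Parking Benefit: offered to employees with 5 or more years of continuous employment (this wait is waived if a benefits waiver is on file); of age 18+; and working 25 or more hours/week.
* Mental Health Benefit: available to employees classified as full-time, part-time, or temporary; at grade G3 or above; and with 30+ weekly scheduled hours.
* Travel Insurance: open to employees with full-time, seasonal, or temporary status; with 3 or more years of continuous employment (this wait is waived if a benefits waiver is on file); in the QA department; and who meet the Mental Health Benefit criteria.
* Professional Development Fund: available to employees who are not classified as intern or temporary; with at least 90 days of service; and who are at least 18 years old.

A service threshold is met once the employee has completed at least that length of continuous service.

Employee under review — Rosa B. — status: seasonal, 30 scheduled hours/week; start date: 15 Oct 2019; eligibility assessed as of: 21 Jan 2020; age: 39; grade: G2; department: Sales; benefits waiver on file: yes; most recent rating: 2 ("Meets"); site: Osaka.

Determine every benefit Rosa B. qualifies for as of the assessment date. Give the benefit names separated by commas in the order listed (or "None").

Parking Benefit, Professional Development Fund

Service from 15 Oct 2019 to 21 Jan 2020: 98 days.
Short-Term Disability — status seasonal ✓; service 98 days < 120 days ✗ → not eligible.
Employer Retirement Match — status seasonal ✗ (requires full-time or part-time) → not eligible.
Parking Benefit — benefits waiver on file ✓; age 39 ≥ 18 ✓; 30 hrs/wk ≥ 25 ✓ → eligible.
Mental Health Benefit — status seasonal ✗ (requires full-time, part-time, or temporary) → not eligible.
Travel Insurance — status seasonal ✓; benefits waiver on file ✓; dept Sales ✗ → not eligible.
Professional Development Fund — status seasonal ✓ (not excluded); service 98 days ≥ 90 days ✓; age 39 ≥ 18 ✓ → eligible.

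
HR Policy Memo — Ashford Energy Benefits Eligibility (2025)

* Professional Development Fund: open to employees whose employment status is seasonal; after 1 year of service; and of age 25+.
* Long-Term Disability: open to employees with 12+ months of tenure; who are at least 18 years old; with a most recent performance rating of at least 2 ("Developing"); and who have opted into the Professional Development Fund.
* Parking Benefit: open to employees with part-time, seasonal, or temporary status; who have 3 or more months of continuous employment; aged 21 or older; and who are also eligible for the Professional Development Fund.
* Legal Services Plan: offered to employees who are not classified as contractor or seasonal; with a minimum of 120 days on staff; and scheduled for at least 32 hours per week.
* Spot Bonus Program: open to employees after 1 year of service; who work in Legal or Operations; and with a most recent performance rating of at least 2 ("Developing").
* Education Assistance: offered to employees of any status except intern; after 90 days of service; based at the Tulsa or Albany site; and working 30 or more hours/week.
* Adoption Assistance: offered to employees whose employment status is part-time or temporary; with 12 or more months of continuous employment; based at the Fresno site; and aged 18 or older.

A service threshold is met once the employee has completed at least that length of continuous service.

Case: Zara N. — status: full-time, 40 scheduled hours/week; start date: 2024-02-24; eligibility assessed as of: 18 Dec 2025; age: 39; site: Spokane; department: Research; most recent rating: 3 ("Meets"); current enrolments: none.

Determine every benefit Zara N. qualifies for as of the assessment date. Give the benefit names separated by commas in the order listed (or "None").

Legal Services Plan

Service from 2024-02-24 to 18 Dec 2025: 663 days.
Professional Development Fund — status full-time ✗ (requires seasonal) → not eligible.
Long-Term Disability — service 663 days ≥ 12 months (≈360 days) ✓; age 39 ≥ 18 ✓; rating 3 ≥ 2 ✓; not enrolled in Professional Development Fund ✗ → not eligible.
Parking Benefit — status full-time ✗ (requires part-time, seasonal, or temporary) → not eligible.
Legal Services Plan — status full-time ✓ (not excluded); service 663 days ≥ 120 days ✓; 40 hrs/wk ≥ 32 ✓ → eligible.
Spot Bonus Program — service 663 days ≥ 1 year (≈365 days) ✓; dept Research ✗ → not eligible.
Education Assistance — status full-time ✓ (not excluded); service 663 days ≥ 90 days ✓; site Spokane ✗ (not Tulsa or Albany) → not eligible.
Adoption Assistance — status full-time ✗ (requires part-time or temporary) → not eligible.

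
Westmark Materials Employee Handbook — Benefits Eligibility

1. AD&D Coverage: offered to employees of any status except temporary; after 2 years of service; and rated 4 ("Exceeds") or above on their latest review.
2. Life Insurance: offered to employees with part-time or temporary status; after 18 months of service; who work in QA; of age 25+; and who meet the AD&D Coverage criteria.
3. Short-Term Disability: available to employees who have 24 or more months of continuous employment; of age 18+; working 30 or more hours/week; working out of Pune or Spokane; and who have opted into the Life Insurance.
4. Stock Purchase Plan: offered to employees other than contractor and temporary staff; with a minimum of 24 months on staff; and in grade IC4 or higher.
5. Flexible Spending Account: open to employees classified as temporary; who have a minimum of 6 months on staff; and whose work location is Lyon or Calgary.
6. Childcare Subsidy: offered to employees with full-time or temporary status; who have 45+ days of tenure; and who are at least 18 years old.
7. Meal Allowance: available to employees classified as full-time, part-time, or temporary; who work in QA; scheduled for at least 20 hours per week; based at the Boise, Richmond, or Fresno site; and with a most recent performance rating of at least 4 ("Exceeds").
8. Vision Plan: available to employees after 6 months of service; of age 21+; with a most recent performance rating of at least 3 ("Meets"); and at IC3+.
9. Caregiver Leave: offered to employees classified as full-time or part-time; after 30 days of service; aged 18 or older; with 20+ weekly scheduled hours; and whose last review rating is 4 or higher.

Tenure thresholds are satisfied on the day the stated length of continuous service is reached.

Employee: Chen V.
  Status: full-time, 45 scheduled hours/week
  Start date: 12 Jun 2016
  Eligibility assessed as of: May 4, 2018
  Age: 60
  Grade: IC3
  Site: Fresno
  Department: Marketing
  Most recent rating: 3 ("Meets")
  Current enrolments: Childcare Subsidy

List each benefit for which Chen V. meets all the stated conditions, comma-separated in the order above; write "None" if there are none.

Service from 12 Jun 2016 to May 4, 2018: 691 days.
AD&D Coverage — status full-time ✓ (not excluded); service 691 days < 2 years (≈730 days) ✗ → not eligible.
Life Insurance — status full-time ✗ (requires part-time or temporary) → not eligible.
Short-Term Disability — service 691 days < 24 months (≈720 days) ✗ → not eligible.
Stock Purchase Plan — status full-time ✓ (not excluded); service 691 days < 24 months (≈720 days) ✗ → not eligible.
Flexible Spending Account — status full-time ✗ (requires temporary) → not eligible.
Childcare Subsidy — status full-time ✓; service 691 days ≥ 45 days ✓; age 60 ≥ 18 ✓ → eligible.
Meal Allowance — status full-time ✓; dept Marketing ✗ → not eligible.
Vision Plan — service 691 days ≥ 6 months (≈180 days) ✓; age 60 ≥ 21 ✓; rating 3 ≥ 3 ✓; grade IC3 ≥ IC3 ✓ → eligible.
Caregiver Leave — status full-time ✓; service 691 days ≥ 30 days ✓; age 60 ≥ 18 ✓; 45 hrs/wk ≥ 20 ✓; rating 3 < 4 ✗ → not eligible.

Childcare Subsidy, Vision Plan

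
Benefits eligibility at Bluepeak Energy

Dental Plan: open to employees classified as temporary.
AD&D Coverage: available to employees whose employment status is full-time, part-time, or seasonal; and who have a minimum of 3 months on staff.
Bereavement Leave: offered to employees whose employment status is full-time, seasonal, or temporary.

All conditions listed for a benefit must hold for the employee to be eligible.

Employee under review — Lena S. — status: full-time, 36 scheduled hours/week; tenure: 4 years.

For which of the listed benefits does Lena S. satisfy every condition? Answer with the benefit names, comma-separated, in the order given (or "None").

AD&D Coverage, Bereavement Leave

Dental Plan — status full-time ✗ (requires temporary) → not eligible.
AD&D Coverage — status full-time ✓; service 4 years ≥ 3 months (≈90 days) ✓ → eligible.
Bereavement Leave — status full-time ✓ → eligible.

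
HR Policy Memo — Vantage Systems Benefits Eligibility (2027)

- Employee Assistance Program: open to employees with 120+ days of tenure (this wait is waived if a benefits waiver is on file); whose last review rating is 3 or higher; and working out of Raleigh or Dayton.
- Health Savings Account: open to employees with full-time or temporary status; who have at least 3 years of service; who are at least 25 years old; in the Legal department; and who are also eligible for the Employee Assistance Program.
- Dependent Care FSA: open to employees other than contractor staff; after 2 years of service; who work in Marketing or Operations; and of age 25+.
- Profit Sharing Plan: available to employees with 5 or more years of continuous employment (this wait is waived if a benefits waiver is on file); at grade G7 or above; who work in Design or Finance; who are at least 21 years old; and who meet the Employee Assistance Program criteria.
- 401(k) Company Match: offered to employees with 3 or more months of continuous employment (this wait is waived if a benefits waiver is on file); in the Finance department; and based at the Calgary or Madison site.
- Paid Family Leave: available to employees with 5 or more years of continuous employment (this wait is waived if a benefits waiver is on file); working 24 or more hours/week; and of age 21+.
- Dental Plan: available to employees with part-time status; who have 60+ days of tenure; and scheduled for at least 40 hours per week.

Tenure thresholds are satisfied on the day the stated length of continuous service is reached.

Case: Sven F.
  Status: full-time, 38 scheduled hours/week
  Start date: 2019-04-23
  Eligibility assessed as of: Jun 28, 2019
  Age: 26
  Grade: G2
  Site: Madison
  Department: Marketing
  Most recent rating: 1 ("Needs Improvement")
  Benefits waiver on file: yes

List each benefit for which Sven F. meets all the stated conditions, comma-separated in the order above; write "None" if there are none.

Service from 2019-04-23 to Jun 28, 2019: 66 days.
Employee Assistance Program — benefits waiver on file ✓; rating 1 < 3 ✗ → not eligible.
Health Savings Account — status full-time ✓; service 66 days < 3 years (≈1095 days) ✗ → not eligible.
Dependent Care FSA — status full-time ✓ (not excluded); service 66 days < 2 years (≈730 days) ✗ → not eligible.
Profit Sharing Plan — benefits waiver on file ✓; grade G2 < G7 ✗ → not eligible.
401(k) Company Match — benefits waiver on file ✓; dept Marketing ✗ → not eligible.
Paid Family Leave — benefits waiver on file ✓; 38 hrs/wk ≥ 24 ✓; age 26 ≥ 21 ✓ → eligible.
Dental Plan — status full-time ✗ (requires part-time) → not eligible.

Paid Family Leave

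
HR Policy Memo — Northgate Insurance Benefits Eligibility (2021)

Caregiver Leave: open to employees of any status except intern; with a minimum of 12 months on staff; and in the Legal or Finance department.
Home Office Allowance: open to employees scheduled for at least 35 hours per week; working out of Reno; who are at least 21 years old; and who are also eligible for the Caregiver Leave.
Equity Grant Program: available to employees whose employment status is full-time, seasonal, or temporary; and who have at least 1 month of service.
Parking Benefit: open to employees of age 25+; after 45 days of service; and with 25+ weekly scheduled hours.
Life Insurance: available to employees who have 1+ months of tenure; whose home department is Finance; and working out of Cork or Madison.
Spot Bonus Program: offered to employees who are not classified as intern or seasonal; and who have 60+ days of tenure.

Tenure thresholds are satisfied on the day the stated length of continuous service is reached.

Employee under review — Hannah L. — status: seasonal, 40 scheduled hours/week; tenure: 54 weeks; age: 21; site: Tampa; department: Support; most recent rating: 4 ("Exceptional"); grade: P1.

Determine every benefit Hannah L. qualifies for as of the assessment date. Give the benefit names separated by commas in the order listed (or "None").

Equity Grant Program

Caregiver Leave — status seasonal ✓ (not excluded); service 54 weeks ≥ 12 months (≈360 days) ✓; dept Support ✗ → not eligible.
Home Office Allowance — 40 hrs/wk ≥ 35 ✓; site Tampa ✗ (not Reno) → not eligible.
Equity Grant Program — status seasonal ✓; service 54 weeks ≥ 1 month (≈30 days) ✓ → eligible.
Parking Benefit — age 21 < 25 ✗ → not eligible.
Life Insurance — service 54 weeks ≥ 1 month (≈30 days) ✓; dept Support ✗ → not eligible.
Spot Bonus Program — status seasonal ✗ (excluded) → not eligible.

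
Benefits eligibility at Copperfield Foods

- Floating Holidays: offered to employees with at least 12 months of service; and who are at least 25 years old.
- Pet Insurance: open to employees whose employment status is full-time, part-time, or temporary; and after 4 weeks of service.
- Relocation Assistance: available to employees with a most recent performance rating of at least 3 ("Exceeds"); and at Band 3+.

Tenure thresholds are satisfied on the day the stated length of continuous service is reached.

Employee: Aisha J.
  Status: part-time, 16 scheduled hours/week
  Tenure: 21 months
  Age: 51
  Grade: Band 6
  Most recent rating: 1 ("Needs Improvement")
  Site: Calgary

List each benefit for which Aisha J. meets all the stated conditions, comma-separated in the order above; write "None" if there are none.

Floating Holidays, Pet Insurance

Floating Holidays — service 21 months ≥ 12 months ✓; age 51 ≥ 25 ✓ → eligible.
Pet Insurance — status part-time ✓; service 21 months ≥ 4 weeks (≈28 days) ✓ → eligible.
Relocation Assistance — rating 1 < 3 ✗ → not eligible.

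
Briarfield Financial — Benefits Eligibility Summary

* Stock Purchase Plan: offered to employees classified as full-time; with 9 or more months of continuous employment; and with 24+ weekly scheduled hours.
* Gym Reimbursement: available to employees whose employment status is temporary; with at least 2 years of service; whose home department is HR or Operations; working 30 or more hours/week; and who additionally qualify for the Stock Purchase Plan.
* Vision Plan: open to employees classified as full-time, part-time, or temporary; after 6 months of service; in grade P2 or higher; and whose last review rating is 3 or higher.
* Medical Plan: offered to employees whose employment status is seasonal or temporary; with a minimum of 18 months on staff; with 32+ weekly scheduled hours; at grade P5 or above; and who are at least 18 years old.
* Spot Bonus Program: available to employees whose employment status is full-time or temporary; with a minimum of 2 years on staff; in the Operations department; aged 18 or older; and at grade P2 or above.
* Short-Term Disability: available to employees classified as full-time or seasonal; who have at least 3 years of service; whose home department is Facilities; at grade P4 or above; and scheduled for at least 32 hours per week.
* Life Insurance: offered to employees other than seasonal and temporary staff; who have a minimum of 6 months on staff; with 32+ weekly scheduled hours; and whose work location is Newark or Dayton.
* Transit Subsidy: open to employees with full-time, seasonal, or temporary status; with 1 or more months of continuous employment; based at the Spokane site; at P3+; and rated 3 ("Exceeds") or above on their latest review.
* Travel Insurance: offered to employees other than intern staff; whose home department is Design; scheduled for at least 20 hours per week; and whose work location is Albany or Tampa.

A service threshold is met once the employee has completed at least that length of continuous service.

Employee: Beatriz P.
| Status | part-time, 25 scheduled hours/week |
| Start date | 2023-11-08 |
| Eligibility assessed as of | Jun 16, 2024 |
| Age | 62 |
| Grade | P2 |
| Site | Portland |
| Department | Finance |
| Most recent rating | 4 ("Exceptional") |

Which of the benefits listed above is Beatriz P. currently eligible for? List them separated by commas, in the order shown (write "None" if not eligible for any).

Service from 2023-11-08 to Jun 16, 2024: 221 days.
Stock Purchase Plan — status part-time ✗ (requires full-time) → not eligible.
Gym Reimbursement — status part-time ✗ (requires temporary) → not eligible.
Vision Plan — status part-time ✓; service 221 days ≥ 6 months (≈180 days) ✓; grade P2 ≥ P2 ✓; rating 4 ≥ 3 ✓ → eligible.
Medical Plan — status part-time ✗ (requires seasonal or temporary) → not eligible.
Spot Bonus Program — status part-time ✗ (requires full-time or temporary) → not eligible.
Short-Term Disability — status part-time ✗ (requires full-time or seasonal) → not eligible.
Life Insurance — status part-time ✓ (not excluded); service 221 days ≥ 6 months (≈180 days) ✓; 25 hrs/wk < 32 ✗ → not eligible.
Transit Subsidy — status part-time ✗ (requires full-time, seasonal, or temporary) → not eligible.
Travel Insurance — status part-time ✓ (not excluded); dept Finance ✗ → not eligible.

Vision Plan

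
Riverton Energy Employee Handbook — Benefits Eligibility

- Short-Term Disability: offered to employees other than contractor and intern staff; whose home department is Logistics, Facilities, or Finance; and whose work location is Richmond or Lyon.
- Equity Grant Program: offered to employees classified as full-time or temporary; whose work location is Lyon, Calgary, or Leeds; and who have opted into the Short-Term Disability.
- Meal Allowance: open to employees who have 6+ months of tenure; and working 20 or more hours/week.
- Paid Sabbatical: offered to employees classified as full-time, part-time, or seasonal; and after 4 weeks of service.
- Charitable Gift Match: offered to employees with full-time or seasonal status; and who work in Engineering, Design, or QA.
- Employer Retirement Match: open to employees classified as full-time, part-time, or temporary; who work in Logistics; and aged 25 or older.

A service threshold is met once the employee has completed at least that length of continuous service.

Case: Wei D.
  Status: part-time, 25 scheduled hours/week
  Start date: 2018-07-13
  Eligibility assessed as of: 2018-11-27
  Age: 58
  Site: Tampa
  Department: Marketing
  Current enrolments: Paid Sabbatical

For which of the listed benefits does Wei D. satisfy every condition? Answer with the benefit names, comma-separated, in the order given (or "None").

Service from 2018-07-13 to 2018-11-27: 137 days.
Short-Term Disability — status part-time ✓ (not excluded); dept Marketing ✗ → not eligible.
Equity Grant Program — status part-time ✗ (requires full-time or temporary) → not eligible.
Meal Allowance — service 137 days < 6 months (≈180 days) ✗ → not eligible.
Paid Sabbatical — status part-time ✓; service 137 days ≥ 4 weeks (≈28 days) ✓ → eligible.
Charitable Gift Match — status part-time ✗ (requires full-time or seasonal) → not eligible.
Employer Retirement Match — status part-time ✓; dept Marketing ✗ → not eligible.

Paid Sabbatical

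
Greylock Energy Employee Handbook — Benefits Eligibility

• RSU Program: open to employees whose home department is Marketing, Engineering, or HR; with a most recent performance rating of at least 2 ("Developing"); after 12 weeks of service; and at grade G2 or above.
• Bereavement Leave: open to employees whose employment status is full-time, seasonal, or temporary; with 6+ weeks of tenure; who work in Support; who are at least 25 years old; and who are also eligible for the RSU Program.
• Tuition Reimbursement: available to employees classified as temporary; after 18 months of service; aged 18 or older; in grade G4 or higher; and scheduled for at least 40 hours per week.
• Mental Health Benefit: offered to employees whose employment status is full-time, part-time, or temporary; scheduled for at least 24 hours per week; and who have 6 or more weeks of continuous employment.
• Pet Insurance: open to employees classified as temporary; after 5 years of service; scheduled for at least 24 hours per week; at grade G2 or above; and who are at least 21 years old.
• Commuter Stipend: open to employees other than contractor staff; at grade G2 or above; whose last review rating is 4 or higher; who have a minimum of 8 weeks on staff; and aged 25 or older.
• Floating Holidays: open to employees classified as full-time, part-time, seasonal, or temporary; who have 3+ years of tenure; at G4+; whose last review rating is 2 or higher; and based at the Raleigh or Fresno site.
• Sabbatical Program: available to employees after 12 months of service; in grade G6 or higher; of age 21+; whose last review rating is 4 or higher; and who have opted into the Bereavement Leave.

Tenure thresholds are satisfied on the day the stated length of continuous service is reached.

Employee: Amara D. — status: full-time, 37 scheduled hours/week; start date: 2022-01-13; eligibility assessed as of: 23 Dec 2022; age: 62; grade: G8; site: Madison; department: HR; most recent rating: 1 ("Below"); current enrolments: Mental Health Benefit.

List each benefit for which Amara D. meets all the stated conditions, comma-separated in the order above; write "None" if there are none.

Service from 2022-01-13 to 23 Dec 2022: 344 days.
RSU Program — dept HR ✓; rating 1 < 2 ✗ → not eligible.
Bereavement Leave — status full-time ✓; service 344 days ≥ 6 weeks (≈42 days) ✓; dept HR ✗ → not eligible.
Tuition Reimbursement — status full-time ✗ (requires temporary) → not eligible.
Mental Health Benefit — status full-time ✓; 37 hrs/wk ≥ 24 ✓; service 344 days ≥ 6 weeks (≈42 days) ✓ → eligible.
Pet Insurance — status full-time ✗ (requires temporary) → not eligible.
Commuter Stipend — status full-time ✓ (not excluded); grade G8 ≥ G2 ✓; rating 1 < 4 ✗ → not eligible.
Floating Holidays — status full-time ✓; service 344 days < 3 years (≈1095 days) ✗ → not eligible.
Sabbatical Program — service 344 days < 12 months (≈360 days) ✗ → not eligible.

Mental Health Benefit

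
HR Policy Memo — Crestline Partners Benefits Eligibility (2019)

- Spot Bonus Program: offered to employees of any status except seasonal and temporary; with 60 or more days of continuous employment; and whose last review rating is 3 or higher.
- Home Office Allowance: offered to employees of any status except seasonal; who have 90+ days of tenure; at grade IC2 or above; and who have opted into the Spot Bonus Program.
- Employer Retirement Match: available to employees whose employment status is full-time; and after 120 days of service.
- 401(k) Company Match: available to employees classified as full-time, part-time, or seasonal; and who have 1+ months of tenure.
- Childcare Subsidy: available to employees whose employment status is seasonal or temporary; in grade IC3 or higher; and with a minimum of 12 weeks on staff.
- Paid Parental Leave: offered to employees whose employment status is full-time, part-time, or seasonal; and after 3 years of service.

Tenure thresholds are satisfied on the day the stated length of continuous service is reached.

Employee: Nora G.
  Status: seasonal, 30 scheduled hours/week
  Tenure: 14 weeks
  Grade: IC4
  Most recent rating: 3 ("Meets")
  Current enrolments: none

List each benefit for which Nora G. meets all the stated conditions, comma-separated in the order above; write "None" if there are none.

Spot Bonus Program — status seasonal ✗ (excluded) → not eligible.
Home Office Allowance — status seasonal ✗ (excluded) → not eligible.
Employer Retirement Match — status seasonal ✗ (requires full-time) → not eligible.
401(k) Company Match — status seasonal ✓; service 14 weeks ≥ 1 month (≈30 days) ✓ → eligible.
Childcare Subsidy — status seasonal ✓; grade IC4 ≥ IC3 ✓; service 14 weeks ≥ 12 weeks ✓ → eligible.
Paid Parental Leave — status seasonal ✓; service 14 weeks < 3 years (≈1095 days) ✗ → not eligible.

401(k) Company Match, Childcare Subsidy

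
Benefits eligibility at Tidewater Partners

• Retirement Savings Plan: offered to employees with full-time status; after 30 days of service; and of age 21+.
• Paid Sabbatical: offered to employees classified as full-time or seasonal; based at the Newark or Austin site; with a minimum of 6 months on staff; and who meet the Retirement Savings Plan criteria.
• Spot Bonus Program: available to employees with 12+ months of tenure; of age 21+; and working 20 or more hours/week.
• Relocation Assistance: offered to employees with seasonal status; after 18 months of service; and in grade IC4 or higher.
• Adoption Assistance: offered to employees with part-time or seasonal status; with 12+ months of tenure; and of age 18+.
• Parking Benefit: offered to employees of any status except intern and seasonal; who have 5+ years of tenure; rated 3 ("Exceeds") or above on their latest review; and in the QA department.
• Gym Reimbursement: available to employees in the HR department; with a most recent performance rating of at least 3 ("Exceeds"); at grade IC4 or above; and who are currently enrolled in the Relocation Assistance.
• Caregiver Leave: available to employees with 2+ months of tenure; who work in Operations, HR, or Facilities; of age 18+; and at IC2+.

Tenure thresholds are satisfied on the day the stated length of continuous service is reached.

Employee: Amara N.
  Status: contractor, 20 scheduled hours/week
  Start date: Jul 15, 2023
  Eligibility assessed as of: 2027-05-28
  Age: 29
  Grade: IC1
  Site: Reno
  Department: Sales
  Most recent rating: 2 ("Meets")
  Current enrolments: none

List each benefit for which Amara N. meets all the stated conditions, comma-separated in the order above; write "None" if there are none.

Service from Jul 15, 2023 to 2027-05-28: 1413 days.
Retirement Savings Plan — status contractor ✗ (requires full-time) → not eligible.
Paid Sabbatical — status contractor ✗ (requires full-time or seasonal) → not eligible.
Spot Bonus Program — service 1413 days ≥ 12 months (≈360 days) ✓; age 29 ≥ 21 ✓; 20 hrs/wk ≥ 20 ✓ → eligible.
Relocation Assistance — status contractor ✗ (requires seasonal) → not eligible.
Adoption Assistance — status contractor ✗ (requires part-time or seasonal) → not eligible.
Parking Benefit — status contractor ✓ (not excluded); service 1413 days < 5 years (≈1825 days) ✗ → not eligible.
Gym Reimbursement — dept Sales ✗ → not eligible.
Caregiver Leave — service 1413 days ≥ 2 months (≈60 days) ✓; dept Sales ✗ → not eligible.

Spot Bonus Program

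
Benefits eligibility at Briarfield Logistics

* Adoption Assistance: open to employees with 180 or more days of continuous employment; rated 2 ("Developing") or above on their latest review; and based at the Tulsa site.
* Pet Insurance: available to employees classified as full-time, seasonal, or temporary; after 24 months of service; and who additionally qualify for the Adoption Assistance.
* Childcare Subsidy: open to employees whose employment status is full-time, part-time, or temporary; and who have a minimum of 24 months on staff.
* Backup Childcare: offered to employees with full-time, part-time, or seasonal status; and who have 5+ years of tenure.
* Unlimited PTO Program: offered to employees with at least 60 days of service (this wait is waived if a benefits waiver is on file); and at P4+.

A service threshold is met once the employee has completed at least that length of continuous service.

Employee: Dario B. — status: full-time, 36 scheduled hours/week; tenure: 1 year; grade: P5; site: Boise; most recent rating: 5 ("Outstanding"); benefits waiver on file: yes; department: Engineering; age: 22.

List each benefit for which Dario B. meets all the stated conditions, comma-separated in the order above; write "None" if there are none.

Unlimited PTO Program

Adoption Assistance — service 1 year ≥ 180 days ✓; rating 5 ≥ 2 ✓; site Boise ✗ (not Tulsa) → not eligible.
Pet Insurance — status full-time ✓; service 1 year < 24 months (≈720 days) ✗ → not eligible.
Childcare Subsidy — status full-time ✓; service 1 year < 24 months (≈720 days) ✗ → not eligible.
Backup Childcare — status full-time ✓; service 1 year < 5 years ✗ → not eligible.
Unlimited PTO Program — benefits waiver on file ✓; grade P5 ≥ P4 ✓ → eligible.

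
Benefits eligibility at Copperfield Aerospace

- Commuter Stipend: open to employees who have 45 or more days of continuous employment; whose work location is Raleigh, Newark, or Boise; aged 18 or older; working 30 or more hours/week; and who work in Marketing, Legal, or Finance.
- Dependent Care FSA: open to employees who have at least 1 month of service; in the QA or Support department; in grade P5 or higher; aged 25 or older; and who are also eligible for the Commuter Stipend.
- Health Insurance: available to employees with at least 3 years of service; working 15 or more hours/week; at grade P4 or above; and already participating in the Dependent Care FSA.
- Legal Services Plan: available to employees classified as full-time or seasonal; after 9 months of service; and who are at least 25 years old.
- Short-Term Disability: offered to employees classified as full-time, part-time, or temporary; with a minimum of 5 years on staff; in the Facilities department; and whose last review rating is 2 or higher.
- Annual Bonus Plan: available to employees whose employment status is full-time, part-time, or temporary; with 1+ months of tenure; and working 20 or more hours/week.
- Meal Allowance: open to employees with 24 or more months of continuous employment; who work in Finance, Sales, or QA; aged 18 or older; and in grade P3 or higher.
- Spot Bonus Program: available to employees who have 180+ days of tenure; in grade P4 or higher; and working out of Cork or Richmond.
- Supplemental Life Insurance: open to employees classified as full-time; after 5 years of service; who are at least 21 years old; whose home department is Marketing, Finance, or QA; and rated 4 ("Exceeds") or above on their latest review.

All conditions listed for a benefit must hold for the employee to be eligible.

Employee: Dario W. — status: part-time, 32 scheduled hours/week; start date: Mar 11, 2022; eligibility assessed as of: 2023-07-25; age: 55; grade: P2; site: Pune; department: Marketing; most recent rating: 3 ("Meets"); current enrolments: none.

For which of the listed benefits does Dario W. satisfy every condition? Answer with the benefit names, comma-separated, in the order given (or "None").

Annual Bonus Plan

Service from Mar 11, 2022 to 2023-07-25: 501 days.
Commuter Stipend — service 501 days ≥ 45 days ✓; site Pune ✗ (not Raleigh, Newark, or Boise) → not eligible.
Dependent Care FSA — service 501 days ≥ 1 month (≈30 days) ✓; dept Marketing ✗ → not eligible.
Health Insurance — service 501 days < 3 years (≈1095 days) ✗ → not eligible.
Legal Services Plan — status part-time ✗ (requires full-time or seasonal) → not eligible.
Short-Term Disability — status part-time ✓; service 501 days < 5 years (≈1825 days) ✗ → not eligible.
Annual Bonus Plan — status part-time ✓; service 501 days ≥ 1 month (≈30 days) ✓; 32 hrs/wk ≥ 20 ✓ → eligible.
Meal Allowance — service 501 days < 24 months (≈720 days) ✗ → not eligible.
Spot Bonus Program — service 501 days ≥ 180 days ✓; grade P2 < P4 ✗ → not eligible.
Supplemental Life Insurance — status part-time ✗ (requires full-time) → not eligible.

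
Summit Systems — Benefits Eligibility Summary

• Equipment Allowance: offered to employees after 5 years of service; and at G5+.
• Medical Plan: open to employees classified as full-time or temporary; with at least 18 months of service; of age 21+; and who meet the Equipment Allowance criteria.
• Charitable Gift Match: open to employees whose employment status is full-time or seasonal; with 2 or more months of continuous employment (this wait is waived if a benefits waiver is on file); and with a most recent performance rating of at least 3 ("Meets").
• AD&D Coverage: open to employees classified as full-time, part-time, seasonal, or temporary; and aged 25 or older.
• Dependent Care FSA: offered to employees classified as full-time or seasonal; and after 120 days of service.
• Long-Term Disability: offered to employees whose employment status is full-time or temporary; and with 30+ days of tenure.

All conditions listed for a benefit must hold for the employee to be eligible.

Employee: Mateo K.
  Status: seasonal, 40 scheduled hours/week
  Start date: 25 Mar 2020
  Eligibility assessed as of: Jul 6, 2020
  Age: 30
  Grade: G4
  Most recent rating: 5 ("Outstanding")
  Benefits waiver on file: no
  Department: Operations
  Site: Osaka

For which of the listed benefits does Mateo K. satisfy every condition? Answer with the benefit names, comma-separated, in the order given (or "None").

Charitable Gift Match, AD&D Coverage

Service from 25 Mar 2020 to Jul 6, 2020: 103 days.
Equipment Allowance — service 103 days < 5 years (≈1825 days) ✗ → not eligible.
Medical Plan — status seasonal ✗ (requires full-time or temporary) → not eligible.
Charitable Gift Match — status seasonal ✓; no waiver, service 103 days ≥ 2 months (≈60 days) ✓; rating 5 ≥ 3 ✓ → eligible.
AD&D Coverage — status seasonal ✓; age 30 ≥ 25 ✓ → eligible.
Dependent Care FSA — status seasonal ✓; service 103 days < 120 days ✗ → not eligible.
Long-Term Disability — status seasonal ✗ (requires full-time or temporary) → not eligible.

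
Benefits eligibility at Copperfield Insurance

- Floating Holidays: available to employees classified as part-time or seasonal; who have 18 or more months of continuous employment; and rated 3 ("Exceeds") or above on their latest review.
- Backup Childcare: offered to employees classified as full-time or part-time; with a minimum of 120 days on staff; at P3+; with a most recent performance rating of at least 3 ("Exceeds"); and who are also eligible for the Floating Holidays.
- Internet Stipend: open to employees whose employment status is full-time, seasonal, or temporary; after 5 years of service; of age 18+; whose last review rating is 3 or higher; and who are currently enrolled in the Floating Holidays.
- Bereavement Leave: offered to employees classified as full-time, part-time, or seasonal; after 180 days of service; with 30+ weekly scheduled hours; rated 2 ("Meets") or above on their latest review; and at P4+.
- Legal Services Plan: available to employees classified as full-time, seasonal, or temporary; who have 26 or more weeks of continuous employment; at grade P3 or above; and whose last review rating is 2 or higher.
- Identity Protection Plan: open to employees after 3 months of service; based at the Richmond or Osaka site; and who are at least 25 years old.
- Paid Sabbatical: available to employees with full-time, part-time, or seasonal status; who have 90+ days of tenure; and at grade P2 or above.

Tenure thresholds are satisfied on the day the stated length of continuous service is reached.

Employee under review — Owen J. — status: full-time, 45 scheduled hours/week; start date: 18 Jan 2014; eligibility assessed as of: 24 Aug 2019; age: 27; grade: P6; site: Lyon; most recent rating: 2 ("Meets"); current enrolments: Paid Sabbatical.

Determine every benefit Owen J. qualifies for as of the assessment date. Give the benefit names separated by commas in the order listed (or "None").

Service from 18 Jan 2014 to 24 Aug 2019: 2044 days.
Floating Holidays — status full-time ✗ (requires part-time or seasonal) → not eligible.
Backup Childcare — status full-time ✓; service 2044 days ≥ 120 days ✓; grade P6 ≥ P3 ✓; rating 2 < 3 ✗ → not eligible.
Internet Stipend — status full-time ✓; service 2044 days ≥ 5 years (≈1825 days) ✓; age 27 ≥ 18 ✓; rating 2 < 3 ✗ → not eligible.
Bereavement Leave — status full-time ✓; service 2044 days ≥ 180 days ✓; 45 hrs/wk ≥ 30 ✓; rating 2 ≥ 2 ✓; grade P6 ≥ P4 ✓ → eligible.
Legal Services Plan — status full-time ✓; service 2044 days ≥ 26 weeks (≈182 days) ✓; grade P6 ≥ P3 ✓; rating 2 ≥ 2 ✓ → eligible.
Identity Protection Plan — service 2044 days ≥ 3 months (≈90 days) ✓; site Lyon ✗ (not Richmond or Osaka) → not eligible.
Paid Sabbatical — status full-time ✓; service 2044 days ≥ 90 days ✓; grade P6 ≥ P2 ✓ → eligible.

Bereavement Leave, Legal Services Plan, Paid Sabbatical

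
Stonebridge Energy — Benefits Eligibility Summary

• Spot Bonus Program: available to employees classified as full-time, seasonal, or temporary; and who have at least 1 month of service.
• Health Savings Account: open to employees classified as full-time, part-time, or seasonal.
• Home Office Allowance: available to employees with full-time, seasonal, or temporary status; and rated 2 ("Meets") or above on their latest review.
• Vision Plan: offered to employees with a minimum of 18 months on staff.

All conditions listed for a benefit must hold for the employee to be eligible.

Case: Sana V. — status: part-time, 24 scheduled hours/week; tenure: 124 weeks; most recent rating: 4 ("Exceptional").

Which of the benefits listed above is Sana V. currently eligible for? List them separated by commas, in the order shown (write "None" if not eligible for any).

Spot Bonus Program — status part-time ✗ (requires full-time, seasonal, or temporary) → not eligible.
Health Savings Account — status part-time ✓ → eligible.
Home Office Allowance — status part-time ✗ (requires full-time, seasonal, or temporary) → not eligible.
Vision Plan — service 124 weeks ≥ 18 months (≈540 days) ✓ → eligible.

Health Savings Account, Vision Plan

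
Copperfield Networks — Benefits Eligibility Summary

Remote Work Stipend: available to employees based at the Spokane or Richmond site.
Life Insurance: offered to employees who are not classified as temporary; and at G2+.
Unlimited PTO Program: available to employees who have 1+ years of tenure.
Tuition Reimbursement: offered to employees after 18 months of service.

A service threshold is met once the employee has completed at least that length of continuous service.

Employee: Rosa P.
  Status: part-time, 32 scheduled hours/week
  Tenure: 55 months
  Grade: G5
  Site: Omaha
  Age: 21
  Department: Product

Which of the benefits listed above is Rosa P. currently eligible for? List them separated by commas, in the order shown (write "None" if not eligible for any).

Remote Work Stipend — site Omaha ✗ (not Spokane or Richmond) → not eligible.
Life Insurance — status part-time ✓ (not excluded); grade G5 ≥ G2 ✓ → eligible.
Unlimited PTO Program — service 55 months ≥ 1 year (≈365 days) ✓ → eligible.
Tuition Reimbursement — service 55 months ≥ 18 months ✓ → eligible.

Life Insurance, Unlimited PTO Program, Tuition Reimbursement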